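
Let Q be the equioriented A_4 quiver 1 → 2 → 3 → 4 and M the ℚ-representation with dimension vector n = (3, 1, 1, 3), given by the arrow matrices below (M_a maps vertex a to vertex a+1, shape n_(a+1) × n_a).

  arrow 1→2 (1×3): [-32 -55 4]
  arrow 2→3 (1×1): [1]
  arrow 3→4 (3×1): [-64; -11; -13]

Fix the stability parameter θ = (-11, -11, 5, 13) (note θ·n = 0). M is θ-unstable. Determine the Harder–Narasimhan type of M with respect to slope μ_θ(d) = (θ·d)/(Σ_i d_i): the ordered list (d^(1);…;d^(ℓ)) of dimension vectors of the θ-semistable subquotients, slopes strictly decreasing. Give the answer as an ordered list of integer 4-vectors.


Interval decomposition of M: I[1,1]^2, I[1,4], I[4,4]^2.
HN type (ℓ=3): μ^(1)=13; μ^(2)=5; μ^(3)=-11

((0, 0, 0, 3); (0, 0, 1, 0); (3, 1, 0, 0))


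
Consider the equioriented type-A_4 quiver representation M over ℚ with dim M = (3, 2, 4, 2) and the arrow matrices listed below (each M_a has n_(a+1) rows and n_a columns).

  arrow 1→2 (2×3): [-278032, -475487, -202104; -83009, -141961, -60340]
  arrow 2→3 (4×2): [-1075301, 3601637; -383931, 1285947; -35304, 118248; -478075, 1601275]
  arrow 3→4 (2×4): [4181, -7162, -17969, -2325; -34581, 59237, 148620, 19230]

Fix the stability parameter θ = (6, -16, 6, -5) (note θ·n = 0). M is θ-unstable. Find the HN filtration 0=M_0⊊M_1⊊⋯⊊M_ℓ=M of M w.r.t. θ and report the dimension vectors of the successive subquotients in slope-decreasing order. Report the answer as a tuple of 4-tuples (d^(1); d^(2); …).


Interval decomposition of M: I[1,1], I[1,2], I[1,4], I[3,3]^2, I[3,4].
HN type (ℓ=3): μ^(1)=6; μ^(2)=1/2; μ^(3)=-5

((1, 0, 2, 0); (0, 0, 2, 2); (2, 2, 0, 0))


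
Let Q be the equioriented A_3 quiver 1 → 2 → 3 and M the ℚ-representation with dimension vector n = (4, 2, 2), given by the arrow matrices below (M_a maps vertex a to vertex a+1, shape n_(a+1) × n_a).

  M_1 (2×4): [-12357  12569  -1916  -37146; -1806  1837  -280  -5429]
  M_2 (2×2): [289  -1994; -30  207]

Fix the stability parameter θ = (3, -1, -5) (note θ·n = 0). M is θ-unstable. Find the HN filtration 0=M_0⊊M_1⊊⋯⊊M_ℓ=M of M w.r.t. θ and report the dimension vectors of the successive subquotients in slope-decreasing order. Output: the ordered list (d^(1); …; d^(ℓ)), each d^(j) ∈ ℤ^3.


Via rank(M_{q-1}∘⋯∘M_p): M ≅ I[1,1]^2, I[1,3]^2.
μ_θ-semistable layers: μ^(1)=3; μ^(2)=-1

((2, 0, 0); (2, 2, 2))


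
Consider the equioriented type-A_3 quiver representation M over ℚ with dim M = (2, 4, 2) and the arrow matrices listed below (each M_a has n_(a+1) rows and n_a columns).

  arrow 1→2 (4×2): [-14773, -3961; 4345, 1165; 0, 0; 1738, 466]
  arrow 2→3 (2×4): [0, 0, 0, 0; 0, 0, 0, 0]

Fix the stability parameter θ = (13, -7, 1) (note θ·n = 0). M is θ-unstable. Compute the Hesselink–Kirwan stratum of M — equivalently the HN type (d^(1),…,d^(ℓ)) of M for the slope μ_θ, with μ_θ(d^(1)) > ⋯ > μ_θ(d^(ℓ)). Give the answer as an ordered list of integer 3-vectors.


Barcode: M ≅ I[1,1], I[1,2], I[2,2]^3, I[3,3]^2. HN layers by μ_θ (4 steps, strictly decreasing):
  μ^(1)=13; μ^(2)=3; μ^(3)=1; μ^(4)=-7

((1, 0, 0); (1, 1, 0); (0, 0, 2); (0, 3, 0))


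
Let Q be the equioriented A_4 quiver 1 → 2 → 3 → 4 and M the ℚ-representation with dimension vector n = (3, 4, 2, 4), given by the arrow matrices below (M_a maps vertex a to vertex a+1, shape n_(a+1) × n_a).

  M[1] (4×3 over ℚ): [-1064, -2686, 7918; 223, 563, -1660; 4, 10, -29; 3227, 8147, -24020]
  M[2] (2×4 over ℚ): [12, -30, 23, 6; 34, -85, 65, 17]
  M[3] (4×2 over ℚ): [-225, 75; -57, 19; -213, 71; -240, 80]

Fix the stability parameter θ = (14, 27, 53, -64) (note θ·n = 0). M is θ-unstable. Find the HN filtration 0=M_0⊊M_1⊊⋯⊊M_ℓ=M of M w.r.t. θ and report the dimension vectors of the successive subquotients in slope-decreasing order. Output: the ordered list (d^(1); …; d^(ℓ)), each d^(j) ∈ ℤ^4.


Barcode: M ≅ I[1,2]^2, I[1,3], I[2,4], I[4,4]^3. HN layers by μ_θ (5 steps, strictly decreasing):
  μ^(1)=53; μ^(2)=27; μ^(3)=14; μ^(4)=16/3; μ^(5)=-64

((0, 0, 1, 0); (0, 3, 0, 0); (3, 0, 0, 0); (0, 1, 1, 1); (0, 0, 0, 3))


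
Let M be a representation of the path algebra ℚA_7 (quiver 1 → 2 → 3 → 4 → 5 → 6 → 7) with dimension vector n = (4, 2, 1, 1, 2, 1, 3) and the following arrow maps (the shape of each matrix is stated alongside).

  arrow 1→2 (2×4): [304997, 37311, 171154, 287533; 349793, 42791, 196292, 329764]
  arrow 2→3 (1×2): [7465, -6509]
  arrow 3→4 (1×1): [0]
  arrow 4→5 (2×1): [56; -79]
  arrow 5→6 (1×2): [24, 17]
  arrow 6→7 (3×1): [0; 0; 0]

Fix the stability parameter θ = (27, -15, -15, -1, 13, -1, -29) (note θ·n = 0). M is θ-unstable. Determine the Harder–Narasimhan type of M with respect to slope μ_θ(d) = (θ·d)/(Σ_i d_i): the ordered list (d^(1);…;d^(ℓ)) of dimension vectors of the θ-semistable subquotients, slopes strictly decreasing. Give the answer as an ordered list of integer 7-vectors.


Interval decomposition of M: I[1,1]^2, I[1,2], I[1,3], I[4,6], I[5,5], I[7,7]^3.
HN type (ℓ=5): μ^(1)=27; μ^(2)=13; μ^(3)=6; μ^(4)=-1; μ^(5)=-29

((2, 0, 0, 0, 0, 0, 0); (0, 0, 0, 0, 1, 0, 0); (1, 1, 0, 0, 1, 1, 0); (1, 1, 1, 1, 0, 0, 0); (0, 0, 0, 0, 0, 0, 3))


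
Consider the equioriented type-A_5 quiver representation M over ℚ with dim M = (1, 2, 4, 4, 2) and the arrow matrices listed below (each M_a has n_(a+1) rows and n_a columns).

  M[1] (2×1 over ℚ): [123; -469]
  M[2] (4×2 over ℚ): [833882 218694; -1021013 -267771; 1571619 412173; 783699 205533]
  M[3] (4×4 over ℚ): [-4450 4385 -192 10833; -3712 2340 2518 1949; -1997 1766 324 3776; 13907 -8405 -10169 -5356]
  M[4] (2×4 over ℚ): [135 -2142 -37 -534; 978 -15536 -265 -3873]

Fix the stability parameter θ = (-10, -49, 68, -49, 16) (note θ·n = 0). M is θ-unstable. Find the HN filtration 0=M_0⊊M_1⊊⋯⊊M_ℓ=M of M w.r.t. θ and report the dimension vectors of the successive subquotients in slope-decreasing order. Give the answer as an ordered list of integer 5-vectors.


Barcode: M ≅ I[1,2], I[2,5], I[3,4]^2, I[3,5]. HN layers by μ_θ (4 steps, strictly decreasing):
  μ^(1)=16; μ^(2)=19/2; μ^(3)=-59/2; μ^(4)=-49

((0, 0, 0, 0, 2); (0, 0, 4, 4, 0); (1, 1, 0, 0, 0); (0, 1, 0, 0, 0))


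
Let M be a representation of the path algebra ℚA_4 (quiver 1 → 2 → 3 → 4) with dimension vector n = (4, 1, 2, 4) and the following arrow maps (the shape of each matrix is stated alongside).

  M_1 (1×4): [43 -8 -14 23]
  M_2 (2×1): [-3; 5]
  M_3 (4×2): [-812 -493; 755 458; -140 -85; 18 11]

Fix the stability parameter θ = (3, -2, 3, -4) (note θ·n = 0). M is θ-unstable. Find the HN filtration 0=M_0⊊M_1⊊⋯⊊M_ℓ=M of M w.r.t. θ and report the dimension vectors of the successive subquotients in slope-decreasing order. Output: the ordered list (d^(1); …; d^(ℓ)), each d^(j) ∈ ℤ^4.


Via rank(M_{q-1}∘⋯∘M_p): M ≅ I[1,1]^3, I[1,4], I[3,4], I[4,4]^2.
μ_θ-semistable layers: μ^(1)=3; μ^(2)=0; μ^(3)=-1/2; μ^(4)=-4

((3, 0, 0, 0); (1, 1, 1, 1); (0, 0, 1, 1); (0, 0, 0, 2))


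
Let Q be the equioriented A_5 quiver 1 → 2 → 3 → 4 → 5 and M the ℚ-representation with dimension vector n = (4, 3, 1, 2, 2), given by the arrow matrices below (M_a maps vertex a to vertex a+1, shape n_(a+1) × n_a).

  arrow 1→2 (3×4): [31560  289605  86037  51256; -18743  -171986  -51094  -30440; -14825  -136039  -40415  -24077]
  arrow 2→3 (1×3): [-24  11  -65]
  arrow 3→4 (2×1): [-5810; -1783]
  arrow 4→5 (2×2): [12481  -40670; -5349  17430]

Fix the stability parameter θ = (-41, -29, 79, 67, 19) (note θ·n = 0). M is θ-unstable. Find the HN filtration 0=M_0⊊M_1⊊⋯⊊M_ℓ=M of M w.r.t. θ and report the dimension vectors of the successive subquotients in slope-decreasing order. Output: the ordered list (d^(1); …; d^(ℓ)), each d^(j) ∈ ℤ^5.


Via rank(M_{q-1}∘⋯∘M_p): M ≅ I[1,1], I[1,2]^2, I[1,4], I[4,5], I[5,5].
μ_θ-semistable layers: μ^(1)=73; μ^(2)=43; μ^(3)=19; μ^(4)=-29; μ^(5)=-41

((0, 0, 1, 1, 0); (0, 0, 0, 1, 1); (0, 0, 0, 0, 1); (0, 3, 0, 0, 0); (4, 0, 0, 0, 0))


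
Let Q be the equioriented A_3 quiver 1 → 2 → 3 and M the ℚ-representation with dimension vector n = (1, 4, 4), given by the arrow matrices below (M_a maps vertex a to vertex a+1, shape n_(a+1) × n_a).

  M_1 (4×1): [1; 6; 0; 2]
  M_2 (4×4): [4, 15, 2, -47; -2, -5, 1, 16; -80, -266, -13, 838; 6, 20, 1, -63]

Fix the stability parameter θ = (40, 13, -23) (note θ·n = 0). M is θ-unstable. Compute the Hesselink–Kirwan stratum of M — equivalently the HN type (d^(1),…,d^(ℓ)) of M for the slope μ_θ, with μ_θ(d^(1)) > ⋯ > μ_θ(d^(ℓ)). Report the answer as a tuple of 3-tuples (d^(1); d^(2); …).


Barcode: M ≅ I[1,2], I[2,3]^3, I[3,3]. HN layers by μ_θ (3 steps, strictly decreasing):
  μ^(1)=53/2; μ^(2)=-5; μ^(3)=-23

((1, 1, 0); (0, 3, 3); (0, 0, 1))


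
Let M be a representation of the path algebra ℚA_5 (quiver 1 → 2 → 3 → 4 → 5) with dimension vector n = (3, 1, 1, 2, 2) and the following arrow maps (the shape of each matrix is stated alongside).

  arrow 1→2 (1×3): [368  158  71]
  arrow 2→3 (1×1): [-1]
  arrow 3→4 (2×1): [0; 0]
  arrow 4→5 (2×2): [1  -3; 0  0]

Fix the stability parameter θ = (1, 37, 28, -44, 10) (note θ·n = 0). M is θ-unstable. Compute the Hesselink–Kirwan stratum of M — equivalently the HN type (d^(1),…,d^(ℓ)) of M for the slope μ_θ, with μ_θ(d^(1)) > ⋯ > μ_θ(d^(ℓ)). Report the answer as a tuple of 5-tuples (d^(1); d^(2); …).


Interval decomposition of M: I[1,1]^2, I[1,3], I[4,4], I[4,5], I[5,5].
HN type (ℓ=4): μ^(1)=65/2; μ^(2)=10; μ^(3)=1; μ^(4)=-44

((0, 1, 1, 0, 0); (0, 0, 0, 0, 2); (3, 0, 0, 0, 0); (0, 0, 0, 2, 0))


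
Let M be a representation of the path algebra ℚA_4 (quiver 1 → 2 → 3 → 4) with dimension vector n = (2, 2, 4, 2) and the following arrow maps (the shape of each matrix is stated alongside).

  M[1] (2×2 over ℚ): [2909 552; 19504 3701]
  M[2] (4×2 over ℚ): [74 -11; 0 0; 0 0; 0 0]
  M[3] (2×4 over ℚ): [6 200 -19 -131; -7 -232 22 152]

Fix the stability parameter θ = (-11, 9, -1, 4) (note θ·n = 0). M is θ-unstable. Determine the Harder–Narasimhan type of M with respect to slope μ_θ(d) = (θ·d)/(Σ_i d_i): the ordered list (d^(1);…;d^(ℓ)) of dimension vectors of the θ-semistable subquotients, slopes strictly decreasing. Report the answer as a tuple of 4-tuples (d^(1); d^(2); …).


Interval decomposition of M: I[1,2], I[1,4], I[3,3]^2, I[3,4].
HN type (ℓ=4): μ^(1)=9; μ^(2)=4; μ^(3)=-1; μ^(4)=-11

((0, 1, 0, 0); (0, 1, 1, 2); (0, 0, 3, 0); (2, 0, 0, 0))


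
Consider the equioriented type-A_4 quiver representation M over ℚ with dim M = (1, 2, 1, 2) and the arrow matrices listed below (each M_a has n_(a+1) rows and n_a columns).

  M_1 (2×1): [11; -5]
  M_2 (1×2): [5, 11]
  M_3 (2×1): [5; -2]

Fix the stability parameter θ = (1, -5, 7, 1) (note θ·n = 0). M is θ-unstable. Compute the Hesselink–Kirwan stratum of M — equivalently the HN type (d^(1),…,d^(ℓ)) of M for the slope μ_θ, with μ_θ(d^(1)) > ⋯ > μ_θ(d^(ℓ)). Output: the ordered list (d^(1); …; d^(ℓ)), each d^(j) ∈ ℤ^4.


Via rank(M_{q-1}∘⋯∘M_p): M ≅ I[1,2], I[2,4], I[4,4].
μ_θ-semistable layers: μ^(1)=4; μ^(2)=1; μ^(3)=-2; μ^(4)=-5

((0, 0, 1, 1); (0, 0, 0, 1); (1, 1, 0, 0); (0, 1, 0, 0))


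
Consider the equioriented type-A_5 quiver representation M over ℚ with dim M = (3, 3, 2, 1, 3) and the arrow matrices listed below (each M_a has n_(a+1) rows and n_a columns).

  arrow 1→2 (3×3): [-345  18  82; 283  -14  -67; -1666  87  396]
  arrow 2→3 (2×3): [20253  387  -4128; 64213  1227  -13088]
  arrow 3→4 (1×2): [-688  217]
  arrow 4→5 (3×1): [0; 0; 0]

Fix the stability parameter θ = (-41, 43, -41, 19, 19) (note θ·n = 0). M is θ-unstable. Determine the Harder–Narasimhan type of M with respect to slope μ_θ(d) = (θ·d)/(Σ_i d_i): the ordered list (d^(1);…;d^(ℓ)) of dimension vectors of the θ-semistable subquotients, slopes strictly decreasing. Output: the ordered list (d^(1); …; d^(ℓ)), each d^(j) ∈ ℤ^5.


Interval decomposition of M: I[1,2]^2, I[1,4], I[3,3], I[5,5]^3.
HN type (ℓ=4): μ^(1)=43; μ^(2)=19; μ^(3)=1; μ^(4)=-41

((0, 2, 0, 0, 0); (0, 0, 0, 1, 3); (0, 1, 1, 0, 0); (3, 0, 1, 0, 0))


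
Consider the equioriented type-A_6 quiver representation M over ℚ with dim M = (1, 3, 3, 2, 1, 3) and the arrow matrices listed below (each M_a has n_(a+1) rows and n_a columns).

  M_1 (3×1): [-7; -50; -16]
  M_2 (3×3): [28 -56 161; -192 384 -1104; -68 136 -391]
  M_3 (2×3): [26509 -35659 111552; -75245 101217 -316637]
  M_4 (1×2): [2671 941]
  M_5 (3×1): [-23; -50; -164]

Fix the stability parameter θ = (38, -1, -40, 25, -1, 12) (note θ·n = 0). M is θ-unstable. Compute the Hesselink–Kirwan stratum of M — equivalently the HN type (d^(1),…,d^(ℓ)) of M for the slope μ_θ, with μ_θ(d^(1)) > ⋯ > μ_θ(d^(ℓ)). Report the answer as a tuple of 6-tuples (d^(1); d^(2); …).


Interval decomposition of M: I[1,6], I[2,2]^2, I[3,3], I[3,4], I[6,6]^2.
HN type (ℓ=4): μ^(1)=25; μ^(2)=12; μ^(3)=-1; μ^(4)=-40

((0, 0, 0, 1, 0, 0); (0, 0, 0, 1, 1, 3); (1, 3, 1, 0, 0, 0); (0, 0, 2, 0, 0, 0))


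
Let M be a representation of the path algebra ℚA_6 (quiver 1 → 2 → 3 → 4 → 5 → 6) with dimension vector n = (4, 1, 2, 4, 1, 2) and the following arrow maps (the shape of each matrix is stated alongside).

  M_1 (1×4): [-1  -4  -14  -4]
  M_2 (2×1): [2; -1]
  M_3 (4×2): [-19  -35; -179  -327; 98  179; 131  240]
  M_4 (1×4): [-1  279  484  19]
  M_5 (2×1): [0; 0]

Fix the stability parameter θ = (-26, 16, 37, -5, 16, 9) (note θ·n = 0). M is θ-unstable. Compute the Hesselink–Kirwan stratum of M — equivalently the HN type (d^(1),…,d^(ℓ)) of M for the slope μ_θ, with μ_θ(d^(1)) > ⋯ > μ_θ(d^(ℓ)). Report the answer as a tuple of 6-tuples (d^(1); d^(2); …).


Interval decomposition of M: I[1,1]^3, I[1,4], I[3,5], I[4,4]^2, I[6,6]^2.
HN type (ℓ=4): μ^(1)=16; μ^(2)=9; μ^(3)=-5; μ^(4)=-26

((0, 1, 2, 2, 1, 0); (0, 0, 0, 0, 0, 2); (0, 0, 0, 2, 0, 0); (4, 0, 0, 0, 0, 0))


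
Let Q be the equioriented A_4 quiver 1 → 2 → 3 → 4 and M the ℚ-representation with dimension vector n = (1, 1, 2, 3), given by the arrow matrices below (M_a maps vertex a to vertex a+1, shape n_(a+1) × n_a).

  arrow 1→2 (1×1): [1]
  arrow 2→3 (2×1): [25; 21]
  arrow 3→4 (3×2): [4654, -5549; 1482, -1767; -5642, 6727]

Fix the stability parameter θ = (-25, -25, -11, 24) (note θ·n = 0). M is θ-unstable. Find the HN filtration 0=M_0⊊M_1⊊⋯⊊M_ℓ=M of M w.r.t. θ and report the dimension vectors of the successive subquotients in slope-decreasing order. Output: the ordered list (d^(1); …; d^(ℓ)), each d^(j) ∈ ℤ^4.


Via rank(M_{q-1}∘⋯∘M_p): M ≅ I[1,4], I[3,3], I[4,4]^2.
μ_θ-semistable layers: μ^(1)=24; μ^(2)=-11; μ^(3)=-25

((0, 0, 0, 3); (0, 0, 2, 0); (1, 1, 0, 0))


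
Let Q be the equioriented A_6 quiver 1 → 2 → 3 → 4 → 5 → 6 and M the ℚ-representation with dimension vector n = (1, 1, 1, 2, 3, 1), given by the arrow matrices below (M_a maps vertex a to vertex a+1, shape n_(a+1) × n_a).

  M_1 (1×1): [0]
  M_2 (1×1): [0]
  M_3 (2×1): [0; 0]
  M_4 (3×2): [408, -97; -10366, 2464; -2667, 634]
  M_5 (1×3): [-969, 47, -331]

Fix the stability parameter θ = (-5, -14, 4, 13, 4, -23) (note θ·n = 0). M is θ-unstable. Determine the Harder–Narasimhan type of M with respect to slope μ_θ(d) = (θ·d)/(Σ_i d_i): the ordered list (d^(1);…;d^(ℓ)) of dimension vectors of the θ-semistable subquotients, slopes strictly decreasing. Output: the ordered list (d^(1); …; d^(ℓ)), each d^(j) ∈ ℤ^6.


Barcode: M ≅ I[1,1], I[2,2], I[3,3], I[4,5], I[4,6], I[5,5]. HN layers by μ_θ (5 steps, strictly decreasing):
  μ^(1)=17/2; μ^(2)=4; μ^(3)=-2; μ^(4)=-5; μ^(5)=-14

((0, 0, 0, 1, 1, 0); (0, 0, 1, 0, 1, 0); (0, 0, 0, 1, 1, 1); (1, 0, 0, 0, 0, 0); (0, 1, 0, 0, 0, 0))


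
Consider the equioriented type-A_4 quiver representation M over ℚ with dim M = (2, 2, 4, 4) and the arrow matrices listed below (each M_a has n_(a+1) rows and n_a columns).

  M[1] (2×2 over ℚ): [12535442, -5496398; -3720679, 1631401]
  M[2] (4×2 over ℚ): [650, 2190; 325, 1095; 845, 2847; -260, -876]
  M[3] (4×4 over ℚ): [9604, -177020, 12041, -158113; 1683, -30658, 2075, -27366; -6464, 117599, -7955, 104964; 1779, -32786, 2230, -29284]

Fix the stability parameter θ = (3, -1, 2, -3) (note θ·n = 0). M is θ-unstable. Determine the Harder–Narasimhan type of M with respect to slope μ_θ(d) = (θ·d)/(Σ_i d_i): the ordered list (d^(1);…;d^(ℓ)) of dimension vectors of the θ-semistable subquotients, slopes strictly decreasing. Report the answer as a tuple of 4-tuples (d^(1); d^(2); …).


Via rank(M_{q-1}∘⋯∘M_p): M ≅ I[1,1], I[1,4], I[2,2], I[3,4]^3.
μ_θ-semistable layers: μ^(1)=3; μ^(2)=1/4; μ^(3)=-1/2; μ^(4)=-1

((1, 0, 0, 0); (1, 1, 1, 1); (0, 0, 3, 3); (0, 1, 0, 0))


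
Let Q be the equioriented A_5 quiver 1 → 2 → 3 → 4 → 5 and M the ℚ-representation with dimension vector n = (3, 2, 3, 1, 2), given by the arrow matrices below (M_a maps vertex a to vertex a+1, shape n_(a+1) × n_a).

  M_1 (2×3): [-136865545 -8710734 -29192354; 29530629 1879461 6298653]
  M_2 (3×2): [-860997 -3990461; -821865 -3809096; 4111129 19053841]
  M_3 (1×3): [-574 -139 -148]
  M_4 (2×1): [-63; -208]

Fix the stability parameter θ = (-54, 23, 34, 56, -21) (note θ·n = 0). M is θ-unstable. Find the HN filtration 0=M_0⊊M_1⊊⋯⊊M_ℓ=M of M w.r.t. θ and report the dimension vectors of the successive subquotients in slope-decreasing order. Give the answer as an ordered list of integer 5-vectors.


Via rank(M_{q-1}∘⋯∘M_p): M ≅ I[1,1], I[1,3], I[1,5], I[3,3], I[5,5].
μ_θ-semistable layers: μ^(1)=34; μ^(2)=23; μ^(3)=-21; μ^(4)=-54

((0, 0, 2, 0, 0); (0, 2, 1, 1, 1); (0, 0, 0, 0, 1); (3, 0, 0, 0, 0))


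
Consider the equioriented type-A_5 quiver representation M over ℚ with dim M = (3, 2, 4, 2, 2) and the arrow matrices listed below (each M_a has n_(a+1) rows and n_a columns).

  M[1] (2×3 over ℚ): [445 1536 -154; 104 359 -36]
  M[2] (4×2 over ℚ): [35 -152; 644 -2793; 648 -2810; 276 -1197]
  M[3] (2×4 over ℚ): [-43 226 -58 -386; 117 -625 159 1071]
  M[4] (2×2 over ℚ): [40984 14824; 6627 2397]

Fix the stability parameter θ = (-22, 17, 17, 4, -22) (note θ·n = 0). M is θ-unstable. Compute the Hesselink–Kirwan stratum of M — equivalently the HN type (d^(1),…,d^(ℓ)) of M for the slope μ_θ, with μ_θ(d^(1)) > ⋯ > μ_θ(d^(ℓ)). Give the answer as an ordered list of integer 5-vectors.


Via rank(M_{q-1}∘⋯∘M_p): M ≅ I[1,1], I[1,4], I[1,5], I[3,3]^2, I[5,5].
μ_θ-semistable layers: μ^(1)=17; μ^(2)=38/3; μ^(3)=4; μ^(4)=-22

((0, 0, 2, 0, 0); (0, 1, 1, 1, 0); (0, 1, 1, 1, 1); (3, 0, 0, 0, 1))


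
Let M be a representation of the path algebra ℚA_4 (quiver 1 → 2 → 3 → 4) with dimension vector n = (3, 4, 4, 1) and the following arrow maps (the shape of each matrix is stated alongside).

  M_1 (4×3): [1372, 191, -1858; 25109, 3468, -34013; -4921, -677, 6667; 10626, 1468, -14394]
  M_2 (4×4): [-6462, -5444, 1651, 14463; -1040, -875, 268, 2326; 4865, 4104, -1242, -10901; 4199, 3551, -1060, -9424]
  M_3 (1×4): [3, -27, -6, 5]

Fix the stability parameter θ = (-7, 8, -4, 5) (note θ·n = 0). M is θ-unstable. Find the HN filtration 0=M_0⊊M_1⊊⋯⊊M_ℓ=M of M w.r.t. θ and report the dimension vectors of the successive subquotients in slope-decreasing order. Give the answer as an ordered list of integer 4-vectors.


Barcode: M ≅ I[1,1], I[1,3], I[1,4], I[2,3]^2. HN layers by μ_θ (3 steps, strictly decreasing):
  μ^(1)=5; μ^(2)=2; μ^(3)=-7

((0, 0, 0, 1); (0, 4, 4, 0); (3, 0, 0, 0))


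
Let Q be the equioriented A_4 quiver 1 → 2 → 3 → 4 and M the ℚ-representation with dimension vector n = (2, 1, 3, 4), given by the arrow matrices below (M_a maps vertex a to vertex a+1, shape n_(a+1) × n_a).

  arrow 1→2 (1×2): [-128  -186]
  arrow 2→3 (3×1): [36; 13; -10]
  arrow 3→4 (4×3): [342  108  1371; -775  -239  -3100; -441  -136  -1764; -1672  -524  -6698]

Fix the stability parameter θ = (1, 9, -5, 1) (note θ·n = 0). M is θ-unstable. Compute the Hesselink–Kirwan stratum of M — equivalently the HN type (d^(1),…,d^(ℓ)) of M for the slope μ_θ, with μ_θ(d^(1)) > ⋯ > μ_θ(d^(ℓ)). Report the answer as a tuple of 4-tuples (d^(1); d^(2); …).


Barcode: M ≅ I[1,1], I[1,4], I[3,4]^2, I[4,4]. HN layers by μ_θ (3 steps, strictly decreasing):
  μ^(1)=5/3; μ^(2)=1; μ^(3)=-5

((0, 1, 1, 1); (2, 0, 0, 3); (0, 0, 2, 0))


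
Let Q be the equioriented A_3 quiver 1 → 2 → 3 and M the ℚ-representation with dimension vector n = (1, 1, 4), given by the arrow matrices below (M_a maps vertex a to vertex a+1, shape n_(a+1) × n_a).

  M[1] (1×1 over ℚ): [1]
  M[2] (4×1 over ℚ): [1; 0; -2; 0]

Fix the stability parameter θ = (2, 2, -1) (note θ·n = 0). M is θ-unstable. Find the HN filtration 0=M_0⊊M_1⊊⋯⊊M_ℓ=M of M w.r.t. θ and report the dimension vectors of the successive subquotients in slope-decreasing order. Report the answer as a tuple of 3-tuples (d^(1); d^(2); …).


Via rank(M_{q-1}∘⋯∘M_p): M ≅ I[1,3], I[3,3]^3.
μ_θ-semistable layers: μ^(1)=1; μ^(2)=-1

((1, 1, 1); (0, 0, 3))


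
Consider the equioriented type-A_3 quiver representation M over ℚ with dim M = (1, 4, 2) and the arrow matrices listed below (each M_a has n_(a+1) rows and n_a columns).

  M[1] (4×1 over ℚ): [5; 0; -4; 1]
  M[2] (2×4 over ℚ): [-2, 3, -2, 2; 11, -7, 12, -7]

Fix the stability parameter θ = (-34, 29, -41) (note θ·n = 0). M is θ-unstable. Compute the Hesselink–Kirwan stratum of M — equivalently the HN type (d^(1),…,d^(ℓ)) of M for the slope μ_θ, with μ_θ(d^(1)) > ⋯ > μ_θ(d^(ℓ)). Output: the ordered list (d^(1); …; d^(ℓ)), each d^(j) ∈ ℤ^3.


Via rank(M_{q-1}∘⋯∘M_p): M ≅ I[1,2], I[2,2], I[2,3]^2.
μ_θ-semistable layers: μ^(1)=29; μ^(2)=-6; μ^(3)=-34

((0, 2, 0); (0, 2, 2); (1, 0, 0))


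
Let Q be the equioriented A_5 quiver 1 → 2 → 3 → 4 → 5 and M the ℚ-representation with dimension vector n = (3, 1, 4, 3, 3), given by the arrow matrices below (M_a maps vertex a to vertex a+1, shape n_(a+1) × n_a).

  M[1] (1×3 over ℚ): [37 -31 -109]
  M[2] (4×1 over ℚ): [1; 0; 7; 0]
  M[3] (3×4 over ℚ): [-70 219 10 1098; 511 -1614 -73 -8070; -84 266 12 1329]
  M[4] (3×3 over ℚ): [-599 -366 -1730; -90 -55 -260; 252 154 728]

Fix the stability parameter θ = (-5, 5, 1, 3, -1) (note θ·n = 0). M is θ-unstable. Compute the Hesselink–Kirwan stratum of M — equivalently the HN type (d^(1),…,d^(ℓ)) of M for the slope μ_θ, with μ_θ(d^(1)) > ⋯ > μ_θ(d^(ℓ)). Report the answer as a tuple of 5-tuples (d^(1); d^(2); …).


Barcode: M ≅ I[1,1]^2, I[1,3], I[3,4], I[3,5]^2, I[5,5]. HN layers by μ_θ (4 steps, strictly decreasing):
  μ^(1)=3; μ^(2)=1; μ^(3)=-1; μ^(4)=-5

((0, 1, 1, 1, 0); (0, 0, 3, 2, 2); (0, 0, 0, 0, 1); (3, 0, 0, 0, 0))


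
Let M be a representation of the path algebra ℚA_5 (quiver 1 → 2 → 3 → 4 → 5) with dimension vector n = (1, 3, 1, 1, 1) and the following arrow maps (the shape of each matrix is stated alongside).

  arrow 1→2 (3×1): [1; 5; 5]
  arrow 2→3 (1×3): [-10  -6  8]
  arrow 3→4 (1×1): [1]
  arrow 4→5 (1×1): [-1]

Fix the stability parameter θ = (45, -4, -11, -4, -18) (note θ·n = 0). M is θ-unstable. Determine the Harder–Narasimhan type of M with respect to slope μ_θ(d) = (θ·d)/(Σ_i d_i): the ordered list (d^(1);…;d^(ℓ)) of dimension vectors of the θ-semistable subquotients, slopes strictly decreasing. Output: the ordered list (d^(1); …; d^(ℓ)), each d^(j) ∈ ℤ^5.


Barcode: M ≅ I[1,2], I[2,2], I[2,5]. HN layers by μ_θ (3 steps, strictly decreasing):
  μ^(1)=41/2; μ^(2)=-4; μ^(3)=-37/4

((1, 1, 0, 0, 0); (0, 1, 0, 0, 0); (0, 1, 1, 1, 1))


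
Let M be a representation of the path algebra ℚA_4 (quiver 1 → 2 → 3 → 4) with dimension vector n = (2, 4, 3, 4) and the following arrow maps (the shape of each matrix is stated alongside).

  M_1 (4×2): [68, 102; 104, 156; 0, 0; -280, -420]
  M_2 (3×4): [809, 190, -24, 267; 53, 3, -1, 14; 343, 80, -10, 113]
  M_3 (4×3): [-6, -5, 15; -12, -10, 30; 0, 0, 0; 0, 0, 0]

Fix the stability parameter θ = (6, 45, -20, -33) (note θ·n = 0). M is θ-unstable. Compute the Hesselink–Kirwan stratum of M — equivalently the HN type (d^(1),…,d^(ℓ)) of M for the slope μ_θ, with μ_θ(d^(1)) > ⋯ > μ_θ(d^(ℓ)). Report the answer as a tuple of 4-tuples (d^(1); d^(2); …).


Barcode: M ≅ I[1,1], I[1,4], I[2,2], I[2,3]^2, I[4,4]^3. HN layers by μ_θ (5 steps, strictly decreasing):
  μ^(1)=45; μ^(2)=25/2; μ^(3)=6; μ^(4)=-1/2; μ^(5)=-33

((0, 1, 0, 0); (0, 2, 2, 0); (1, 0, 0, 0); (1, 1, 1, 1); (0, 0, 0, 3))


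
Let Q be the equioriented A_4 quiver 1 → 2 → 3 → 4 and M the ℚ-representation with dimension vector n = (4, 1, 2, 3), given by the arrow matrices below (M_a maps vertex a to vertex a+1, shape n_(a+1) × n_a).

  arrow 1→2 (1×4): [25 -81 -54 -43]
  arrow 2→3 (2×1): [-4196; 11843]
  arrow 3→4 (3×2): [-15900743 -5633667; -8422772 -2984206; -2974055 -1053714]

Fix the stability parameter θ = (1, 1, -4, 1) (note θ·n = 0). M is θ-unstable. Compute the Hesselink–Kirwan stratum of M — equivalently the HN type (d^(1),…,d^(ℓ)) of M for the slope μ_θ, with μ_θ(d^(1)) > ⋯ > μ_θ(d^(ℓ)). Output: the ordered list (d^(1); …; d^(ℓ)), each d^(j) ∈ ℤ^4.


Via rank(M_{q-1}∘⋯∘M_p): M ≅ I[1,1]^3, I[1,4], I[3,4], I[4,4].
μ_θ-semistable layers: μ^(1)=1; μ^(2)=-2/3; μ^(3)=-4

((3, 0, 0, 3); (1, 1, 1, 0); (0, 0, 1, 0))


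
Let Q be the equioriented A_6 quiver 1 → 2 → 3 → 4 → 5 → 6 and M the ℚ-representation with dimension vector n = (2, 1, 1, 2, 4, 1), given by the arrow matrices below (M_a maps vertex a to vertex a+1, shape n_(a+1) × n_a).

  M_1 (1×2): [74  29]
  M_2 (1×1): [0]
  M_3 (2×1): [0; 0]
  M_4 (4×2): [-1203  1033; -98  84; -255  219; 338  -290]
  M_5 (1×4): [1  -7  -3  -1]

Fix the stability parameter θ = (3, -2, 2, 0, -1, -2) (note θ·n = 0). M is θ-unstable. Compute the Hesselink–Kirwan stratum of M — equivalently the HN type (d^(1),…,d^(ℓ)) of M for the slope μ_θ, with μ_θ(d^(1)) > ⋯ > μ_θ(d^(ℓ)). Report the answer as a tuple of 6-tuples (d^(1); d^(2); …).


Via rank(M_{q-1}∘⋯∘M_p): M ≅ I[1,1], I[1,2], I[3,3], I[4,5], I[4,6], I[5,5]^2.
μ_θ-semistable layers: μ^(1)=3; μ^(2)=2; μ^(3)=1/2; μ^(4)=-1/2; μ^(5)=-1

((1, 0, 0, 0, 0, 0); (0, 0, 1, 0, 0, 0); (1, 1, 0, 0, 0, 0); (0, 0, 0, 1, 1, 0); (0, 0, 0, 1, 3, 1))


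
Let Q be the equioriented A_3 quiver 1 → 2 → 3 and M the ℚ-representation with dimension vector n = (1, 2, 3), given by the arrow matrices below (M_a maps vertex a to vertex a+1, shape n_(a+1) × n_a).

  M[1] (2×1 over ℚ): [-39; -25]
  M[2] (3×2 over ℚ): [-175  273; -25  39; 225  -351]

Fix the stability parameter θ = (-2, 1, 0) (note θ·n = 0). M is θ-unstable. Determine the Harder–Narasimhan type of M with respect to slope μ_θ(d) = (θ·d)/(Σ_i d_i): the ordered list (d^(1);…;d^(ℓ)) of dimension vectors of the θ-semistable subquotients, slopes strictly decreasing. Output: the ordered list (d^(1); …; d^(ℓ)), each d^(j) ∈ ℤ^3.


Interval decomposition of M: I[1,2], I[2,3], I[3,3]^2.
HN type (ℓ=4): μ^(1)=1; μ^(2)=1/2; μ^(3)=0; μ^(4)=-2

((0, 1, 0); (0, 1, 1); (0, 0, 2); (1, 0, 0))


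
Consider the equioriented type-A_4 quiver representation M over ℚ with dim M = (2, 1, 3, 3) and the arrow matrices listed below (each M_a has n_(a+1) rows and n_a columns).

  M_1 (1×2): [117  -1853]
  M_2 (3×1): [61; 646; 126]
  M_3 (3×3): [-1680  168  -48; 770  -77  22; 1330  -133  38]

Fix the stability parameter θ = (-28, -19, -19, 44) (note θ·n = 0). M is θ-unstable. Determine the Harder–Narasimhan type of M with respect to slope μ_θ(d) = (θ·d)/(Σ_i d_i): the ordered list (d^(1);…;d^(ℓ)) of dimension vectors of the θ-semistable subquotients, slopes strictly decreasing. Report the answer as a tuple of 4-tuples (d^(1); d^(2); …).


Interval decomposition of M: I[1,1], I[1,3], I[3,3], I[3,4], I[4,4]^2.
HN type (ℓ=3): μ^(1)=44; μ^(2)=-19; μ^(3)=-28

((0, 0, 0, 3); (0, 1, 3, 0); (2, 0, 0, 0))


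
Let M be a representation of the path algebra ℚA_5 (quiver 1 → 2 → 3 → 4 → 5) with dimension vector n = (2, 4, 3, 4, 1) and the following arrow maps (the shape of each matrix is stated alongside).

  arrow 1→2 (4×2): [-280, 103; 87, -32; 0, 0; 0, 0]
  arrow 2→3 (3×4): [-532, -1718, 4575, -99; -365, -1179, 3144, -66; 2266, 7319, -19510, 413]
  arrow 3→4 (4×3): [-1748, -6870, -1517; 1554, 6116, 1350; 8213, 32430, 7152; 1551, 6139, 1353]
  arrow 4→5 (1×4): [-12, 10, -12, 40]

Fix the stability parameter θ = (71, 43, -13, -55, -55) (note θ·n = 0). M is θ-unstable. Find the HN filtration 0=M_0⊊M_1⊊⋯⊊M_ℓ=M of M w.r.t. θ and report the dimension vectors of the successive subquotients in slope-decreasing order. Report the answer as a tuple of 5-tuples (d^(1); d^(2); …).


Via rank(M_{q-1}∘⋯∘M_p): M ≅ I[1,4]^2, I[2,2], I[2,4], I[4,5].
μ_θ-semistable layers: μ^(1)=43; μ^(2)=23/2; μ^(3)=-25/3; μ^(4)=-55

((0, 1, 0, 0, 0); (2, 2, 2, 2, 0); (0, 1, 1, 1, 0); (0, 0, 0, 1, 1))


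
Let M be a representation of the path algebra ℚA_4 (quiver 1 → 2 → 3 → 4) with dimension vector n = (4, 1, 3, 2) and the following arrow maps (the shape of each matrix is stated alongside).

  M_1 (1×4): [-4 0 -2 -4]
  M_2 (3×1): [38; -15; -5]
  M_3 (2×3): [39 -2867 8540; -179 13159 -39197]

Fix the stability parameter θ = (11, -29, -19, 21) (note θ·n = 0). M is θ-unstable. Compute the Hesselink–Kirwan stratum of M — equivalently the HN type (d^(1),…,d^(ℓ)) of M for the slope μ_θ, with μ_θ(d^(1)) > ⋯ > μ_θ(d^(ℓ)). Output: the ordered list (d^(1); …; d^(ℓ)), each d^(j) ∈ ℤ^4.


Barcode: M ≅ I[1,1]^3, I[1,4], I[3,3], I[3,4]. HN layers by μ_θ (4 steps, strictly decreasing):
  μ^(1)=21; μ^(2)=11; μ^(3)=-37/3; μ^(4)=-19

((0, 0, 0, 2); (3, 0, 0, 0); (1, 1, 1, 0); (0, 0, 2, 0))


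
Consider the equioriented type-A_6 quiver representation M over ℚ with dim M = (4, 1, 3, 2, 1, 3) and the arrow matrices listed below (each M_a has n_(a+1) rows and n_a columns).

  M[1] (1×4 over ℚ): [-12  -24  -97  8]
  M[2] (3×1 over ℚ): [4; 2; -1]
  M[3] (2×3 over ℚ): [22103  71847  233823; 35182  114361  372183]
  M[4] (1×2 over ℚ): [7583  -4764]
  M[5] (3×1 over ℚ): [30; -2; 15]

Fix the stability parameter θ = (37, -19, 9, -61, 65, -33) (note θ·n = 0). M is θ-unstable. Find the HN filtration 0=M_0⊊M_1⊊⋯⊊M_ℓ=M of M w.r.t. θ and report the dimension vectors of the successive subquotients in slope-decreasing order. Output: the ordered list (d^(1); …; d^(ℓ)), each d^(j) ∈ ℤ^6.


Via rank(M_{q-1}∘⋯∘M_p): M ≅ I[1,1]^3, I[1,6], I[3,3], I[3,4], I[6,6]^2.
μ_θ-semistable layers: μ^(1)=37; μ^(2)=16; μ^(3)=9; μ^(4)=-17/2; μ^(5)=-26; μ^(6)=-33

((3, 0, 0, 0, 0, 0); (0, 0, 0, 0, 1, 1); (0, 0, 1, 0, 0, 0); (1, 1, 1, 1, 0, 0); (0, 0, 1, 1, 0, 0); (0, 0, 0, 0, 0, 2))


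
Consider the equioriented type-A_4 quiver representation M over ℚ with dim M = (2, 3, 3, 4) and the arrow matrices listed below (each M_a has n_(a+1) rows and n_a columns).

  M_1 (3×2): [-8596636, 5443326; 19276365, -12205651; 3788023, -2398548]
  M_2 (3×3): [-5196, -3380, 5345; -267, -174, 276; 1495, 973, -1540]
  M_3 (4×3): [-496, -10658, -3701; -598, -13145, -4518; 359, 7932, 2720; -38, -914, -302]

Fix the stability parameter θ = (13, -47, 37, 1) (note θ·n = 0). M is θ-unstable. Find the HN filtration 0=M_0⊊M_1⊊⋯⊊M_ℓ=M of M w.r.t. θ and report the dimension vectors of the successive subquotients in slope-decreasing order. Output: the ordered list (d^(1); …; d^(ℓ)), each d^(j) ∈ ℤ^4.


Barcode: M ≅ I[1,4]^2, I[2,4], I[4,4]. HN layers by μ_θ (4 steps, strictly decreasing):
  μ^(1)=19; μ^(2)=1; μ^(3)=-17; μ^(4)=-47

((0, 0, 3, 3); (0, 0, 0, 1); (2, 2, 0, 0); (0, 1, 0, 0))


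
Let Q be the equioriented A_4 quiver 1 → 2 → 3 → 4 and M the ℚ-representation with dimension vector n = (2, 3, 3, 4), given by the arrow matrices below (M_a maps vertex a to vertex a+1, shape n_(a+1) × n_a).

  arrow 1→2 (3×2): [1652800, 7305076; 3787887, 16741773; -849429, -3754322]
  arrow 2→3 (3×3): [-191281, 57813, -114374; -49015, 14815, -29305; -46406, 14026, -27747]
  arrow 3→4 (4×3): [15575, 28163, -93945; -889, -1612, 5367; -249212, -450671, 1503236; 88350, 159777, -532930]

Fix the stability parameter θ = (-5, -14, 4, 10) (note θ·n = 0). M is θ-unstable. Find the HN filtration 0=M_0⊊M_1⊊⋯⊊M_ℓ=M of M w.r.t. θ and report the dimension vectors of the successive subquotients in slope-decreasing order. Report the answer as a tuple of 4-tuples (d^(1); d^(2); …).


Via rank(M_{q-1}∘⋯∘M_p): M ≅ I[1,3], I[1,4], I[2,2], I[3,4], I[4,4]^2.
μ_θ-semistable layers: μ^(1)=10; μ^(2)=4; μ^(3)=-19/2; μ^(4)=-14

((0, 0, 0, 4); (0, 0, 3, 0); (2, 2, 0, 0); (0, 1, 0, 0))


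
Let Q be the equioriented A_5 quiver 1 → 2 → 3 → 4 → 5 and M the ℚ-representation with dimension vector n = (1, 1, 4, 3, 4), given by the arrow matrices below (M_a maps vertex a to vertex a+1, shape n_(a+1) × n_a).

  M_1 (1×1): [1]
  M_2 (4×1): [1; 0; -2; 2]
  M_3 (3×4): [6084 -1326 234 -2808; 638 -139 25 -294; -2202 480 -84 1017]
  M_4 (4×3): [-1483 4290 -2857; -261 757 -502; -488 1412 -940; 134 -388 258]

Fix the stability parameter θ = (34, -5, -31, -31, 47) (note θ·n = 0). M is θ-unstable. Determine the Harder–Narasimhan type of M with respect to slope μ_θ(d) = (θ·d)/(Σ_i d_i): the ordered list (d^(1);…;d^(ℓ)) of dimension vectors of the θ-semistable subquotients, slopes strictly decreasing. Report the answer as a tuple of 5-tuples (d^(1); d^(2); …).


Interval decomposition of M: I[1,3], I[3,3], I[3,5]^2, I[4,4], I[5,5]^2.
HN type (ℓ=3): μ^(1)=47; μ^(2)=-2/3; μ^(3)=-31

((0, 0, 0, 0, 4); (1, 1, 1, 0, 0); (0, 0, 3, 3, 0))


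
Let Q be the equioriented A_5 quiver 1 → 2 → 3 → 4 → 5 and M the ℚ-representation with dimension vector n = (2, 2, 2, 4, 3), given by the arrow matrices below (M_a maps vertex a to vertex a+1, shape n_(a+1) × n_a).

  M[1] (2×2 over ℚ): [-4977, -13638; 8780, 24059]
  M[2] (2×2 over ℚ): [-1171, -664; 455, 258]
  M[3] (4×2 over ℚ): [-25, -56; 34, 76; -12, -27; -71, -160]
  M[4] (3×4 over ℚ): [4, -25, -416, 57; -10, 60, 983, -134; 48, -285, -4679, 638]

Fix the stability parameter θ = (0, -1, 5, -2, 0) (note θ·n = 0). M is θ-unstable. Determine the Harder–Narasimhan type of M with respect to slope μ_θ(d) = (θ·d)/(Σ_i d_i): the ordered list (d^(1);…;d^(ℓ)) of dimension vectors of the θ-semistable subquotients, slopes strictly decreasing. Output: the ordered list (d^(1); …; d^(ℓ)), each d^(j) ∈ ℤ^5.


Via rank(M_{q-1}∘⋯∘M_p): M ≅ I[1,5]^2, I[4,4], I[4,5].
μ_θ-semistable layers: μ^(1)=1; μ^(2)=0; μ^(3)=-1/2; μ^(4)=-2

((0, 0, 2, 2, 2); (0, 0, 0, 0, 1); (2, 2, 0, 0, 0); (0, 0, 0, 2, 0))


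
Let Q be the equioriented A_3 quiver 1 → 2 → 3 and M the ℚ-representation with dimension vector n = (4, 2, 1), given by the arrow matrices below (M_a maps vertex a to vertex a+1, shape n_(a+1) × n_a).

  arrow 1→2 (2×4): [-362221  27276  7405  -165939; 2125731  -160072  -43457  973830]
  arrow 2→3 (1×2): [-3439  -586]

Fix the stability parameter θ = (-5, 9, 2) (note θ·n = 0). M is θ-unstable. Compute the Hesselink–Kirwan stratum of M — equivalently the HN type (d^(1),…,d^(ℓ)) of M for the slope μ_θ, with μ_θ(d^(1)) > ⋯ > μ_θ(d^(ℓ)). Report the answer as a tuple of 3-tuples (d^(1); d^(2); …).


Via rank(M_{q-1}∘⋯∘M_p): M ≅ I[1,1]^2, I[1,2], I[1,3].
μ_θ-semistable layers: μ^(1)=9; μ^(2)=11/2; μ^(3)=-5

((0, 1, 0); (0, 1, 1); (4, 0, 0))


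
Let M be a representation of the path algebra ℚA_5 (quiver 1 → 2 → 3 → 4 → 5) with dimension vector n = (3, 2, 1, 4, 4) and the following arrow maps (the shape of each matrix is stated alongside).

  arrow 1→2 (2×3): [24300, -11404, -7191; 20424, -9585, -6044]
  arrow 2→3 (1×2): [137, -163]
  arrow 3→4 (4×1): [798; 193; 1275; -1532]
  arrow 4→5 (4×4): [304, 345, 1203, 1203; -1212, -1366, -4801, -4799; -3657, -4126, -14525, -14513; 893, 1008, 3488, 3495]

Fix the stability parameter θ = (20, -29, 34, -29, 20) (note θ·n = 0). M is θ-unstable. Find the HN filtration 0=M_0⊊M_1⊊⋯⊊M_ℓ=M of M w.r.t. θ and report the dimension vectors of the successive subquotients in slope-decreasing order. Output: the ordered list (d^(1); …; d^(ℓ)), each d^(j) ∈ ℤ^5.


Barcode: M ≅ I[1,1], I[1,2], I[1,5], I[4,5]^3. HN layers by μ_θ (4 steps, strictly decreasing):
  μ^(1)=20; μ^(2)=5/2; μ^(3)=-9/2; μ^(4)=-29

((1, 0, 0, 0, 4); (0, 0, 1, 1, 0); (2, 2, 0, 0, 0); (0, 0, 0, 3, 0))


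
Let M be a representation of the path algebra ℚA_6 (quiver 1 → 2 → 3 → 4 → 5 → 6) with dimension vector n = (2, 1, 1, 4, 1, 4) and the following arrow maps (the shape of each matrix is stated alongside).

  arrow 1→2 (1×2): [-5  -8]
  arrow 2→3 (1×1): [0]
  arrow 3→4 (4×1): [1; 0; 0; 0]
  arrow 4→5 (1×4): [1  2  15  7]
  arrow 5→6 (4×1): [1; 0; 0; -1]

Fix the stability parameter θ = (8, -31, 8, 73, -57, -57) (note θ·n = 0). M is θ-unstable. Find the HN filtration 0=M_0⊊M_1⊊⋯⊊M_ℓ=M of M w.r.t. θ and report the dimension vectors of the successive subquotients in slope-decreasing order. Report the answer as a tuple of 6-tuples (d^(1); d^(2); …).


Barcode: M ≅ I[1,1], I[1,2], I[3,6], I[4,4]^3, I[6,6]^3. HN layers by μ_θ (5 steps, strictly decreasing):
  μ^(1)=73; μ^(2)=8; μ^(3)=-33/4; μ^(4)=-23/2; μ^(5)=-57

((0, 0, 0, 3, 0, 0); (1, 0, 0, 0, 0, 0); (0, 0, 1, 1, 1, 1); (1, 1, 0, 0, 0, 0); (0, 0, 0, 0, 0, 3))


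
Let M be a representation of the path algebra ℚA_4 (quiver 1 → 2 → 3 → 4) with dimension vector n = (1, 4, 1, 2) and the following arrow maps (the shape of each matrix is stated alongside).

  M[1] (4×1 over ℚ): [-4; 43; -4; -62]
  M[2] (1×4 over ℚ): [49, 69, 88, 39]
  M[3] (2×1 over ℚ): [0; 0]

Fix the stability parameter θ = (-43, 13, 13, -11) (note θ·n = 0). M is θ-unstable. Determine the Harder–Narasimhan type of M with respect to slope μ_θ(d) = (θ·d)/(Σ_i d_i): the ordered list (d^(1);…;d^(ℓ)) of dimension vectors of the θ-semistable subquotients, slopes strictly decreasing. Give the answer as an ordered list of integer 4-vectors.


Via rank(M_{q-1}∘⋯∘M_p): M ≅ I[1,3], I[2,2]^3, I[4,4]^2.
μ_θ-semistable layers: μ^(1)=13; μ^(2)=-11; μ^(3)=-43

((0, 4, 1, 0); (0, 0, 0, 2); (1, 0, 0, 0))


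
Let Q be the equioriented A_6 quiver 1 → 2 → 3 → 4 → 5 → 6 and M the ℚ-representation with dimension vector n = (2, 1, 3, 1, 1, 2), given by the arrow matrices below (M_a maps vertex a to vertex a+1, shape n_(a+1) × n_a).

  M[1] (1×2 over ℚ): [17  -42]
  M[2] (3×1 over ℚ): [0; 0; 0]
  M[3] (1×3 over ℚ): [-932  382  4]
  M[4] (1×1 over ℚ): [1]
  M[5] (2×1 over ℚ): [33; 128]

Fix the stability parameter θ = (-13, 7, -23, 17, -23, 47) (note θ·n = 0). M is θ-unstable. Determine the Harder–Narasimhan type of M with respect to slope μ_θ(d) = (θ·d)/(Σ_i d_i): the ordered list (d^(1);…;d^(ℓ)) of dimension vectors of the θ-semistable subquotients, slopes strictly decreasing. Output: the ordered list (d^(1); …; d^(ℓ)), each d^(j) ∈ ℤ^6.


Via rank(M_{q-1}∘⋯∘M_p): M ≅ I[1,1], I[1,2], I[3,3]^2, I[3,6], I[6,6].
μ_θ-semistable layers: μ^(1)=47; μ^(2)=7; μ^(3)=-3; μ^(4)=-13; μ^(5)=-23

((0, 0, 0, 0, 0, 2); (0, 1, 0, 0, 0, 0); (0, 0, 0, 1, 1, 0); (2, 0, 0, 0, 0, 0); (0, 0, 3, 0, 0, 0))
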